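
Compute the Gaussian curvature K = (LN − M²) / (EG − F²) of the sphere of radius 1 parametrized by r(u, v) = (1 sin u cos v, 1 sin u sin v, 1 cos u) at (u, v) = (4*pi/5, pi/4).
K = 1

Coefficients of the first fundamental form: E = 1, F = 0, G = sin(u)^2.
Coefficients of the second fundamental form: L = -sin(u)/Abs(sin(u)), M = 0, N = -sin(u)^3/Abs(sin(u)).
Assemble K = (LN − M²)/(EG − F²) = 1. At (u, v) = (4*pi/5, pi/4): K = 1.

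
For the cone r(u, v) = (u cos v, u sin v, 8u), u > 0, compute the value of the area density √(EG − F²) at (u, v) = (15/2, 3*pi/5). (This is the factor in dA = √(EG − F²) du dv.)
√(EG − F²)|_{(15/2, 3*pi/5)} = 15*sqrt(65)/2

E = 65, F = 0, G = u^2, so EG − F² = 65*u^2. Taking the positive square root: √(EG − F²) = sqrt(65)*Abs(u). At (u, v) = (15/2, 3*pi/5): 15*sqrt(65)/2.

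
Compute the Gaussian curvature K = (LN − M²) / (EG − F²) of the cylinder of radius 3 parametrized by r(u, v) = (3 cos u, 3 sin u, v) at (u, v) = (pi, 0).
K = 0

Coefficients of the first fundamental form: E = 9, F = 0, G = 1.
Coefficients of the second fundamental form: L = -3, M = 0, N = 0.
Assemble K = (LN − M²)/(EG − F²) = 0. At (u, v) = (pi, 0): K = 0.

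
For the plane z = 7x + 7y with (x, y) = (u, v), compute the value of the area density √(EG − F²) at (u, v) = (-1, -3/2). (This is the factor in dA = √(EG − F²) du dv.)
√(EG − F²)|_{(-1, -3/2)} = 3*sqrt(11)

E = 50, F = 49, G = 50, so EG − F² = 99. Taking the positive square root: √(EG − F²) = 3*sqrt(11). At (u, v) = (-1, -3/2): 3*sqrt(11).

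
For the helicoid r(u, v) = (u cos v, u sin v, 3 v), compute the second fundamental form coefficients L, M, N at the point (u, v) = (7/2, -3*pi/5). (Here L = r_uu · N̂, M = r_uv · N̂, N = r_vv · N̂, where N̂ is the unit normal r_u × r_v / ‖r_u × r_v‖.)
L = 0;  M = -6*sqrt(85)/85;  N = 0

Compute the unit normal N̂(u, v) = (3*sin(v)/sqrt(u^2 + 9), -3*cos(v)/sqrt(u^2 + 9), u/sqrt(u^2 + 9)), and the second partials r_uu, r_uv, r_vv. Take dot products:
  L(u, v) = r_uu · N̂ = 0,
  M(u, v) = r_uv · N̂ = -3/sqrt(u^2 + 9),
  N(u, v) = r_vv · N̂ = 0.
Evaluating at (u, v) = (7/2, -3*pi/5):
  L = 0, M = -6*sqrt(85)/85, N = 0.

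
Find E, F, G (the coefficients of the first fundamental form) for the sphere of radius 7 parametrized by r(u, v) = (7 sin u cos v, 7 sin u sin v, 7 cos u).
E = 49;  F = 0;  G = 49*sin(u)^2

Compute partials: r_u = (7*cos(u)*cos(v), 7*sin(v)*cos(u), -7*sin(u)), r_v = (-7*sin(u)*sin(v), 7*sin(u)*cos(v), 0). Then
  E = r_u · r_u = 49,
  F = r_u · r_v = 0,
  G = r_v · r_v = 49*sin(u)^2.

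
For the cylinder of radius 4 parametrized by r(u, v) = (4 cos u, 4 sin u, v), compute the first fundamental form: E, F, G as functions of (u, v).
E = 16;  F = 0;  G = 1

Compute partials: r_u = (-4*sin(u), 4*cos(u), 0), r_v = (0, 0, 1). Then
  E = r_u · r_u = 16,
  F = r_u · r_v = 0,
  G = r_v · r_v = 1.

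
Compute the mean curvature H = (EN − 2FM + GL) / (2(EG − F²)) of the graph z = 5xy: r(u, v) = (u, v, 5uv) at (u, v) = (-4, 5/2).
H = 10000*sqrt(2229)/4968441

With E = 25*v^2 + 1, F = 25*u*v, G = 25*u^2 + 1, L = 0, M = 5/sqrt(25*u^2 + 25*v^2 + 1), N = 0, assemble
  H = (EN − 2FM + GL) / (2(EG − F²)) = -125*u*v/(25*u^2 + 25*v^2 + 1)^(3/2).
At (u, v) = (-4, 5/2): H = 10000*sqrt(2229)/4968441.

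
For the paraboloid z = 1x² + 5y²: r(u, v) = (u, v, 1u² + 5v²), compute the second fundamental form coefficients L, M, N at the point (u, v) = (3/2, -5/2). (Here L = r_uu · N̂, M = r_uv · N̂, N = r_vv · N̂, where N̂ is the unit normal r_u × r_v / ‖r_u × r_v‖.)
L = 2*sqrt(635)/635;  M = 0;  N = 2*sqrt(635)/127

Compute the unit normal N̂(u, v) = (-2*u/sqrt(4*u^2 + 100*v^2 + 1), -10*v/sqrt(4*u^2 + 100*v^2 + 1), 1/sqrt(4*u^2 + 100*v^2 + 1)), and the second partials r_uu, r_uv, r_vv. Take dot products:
  L(u, v) = r_uu · N̂ = 2/sqrt(4*u^2 + 100*v^2 + 1),
  M(u, v) = r_uv · N̂ = 0,
  N(u, v) = r_vv · N̂ = 10/sqrt(4*u^2 + 100*v^2 + 1).
Evaluating at (u, v) = (3/2, -5/2):
  L = 2*sqrt(635)/635, M = 0, N = 2*sqrt(635)/127.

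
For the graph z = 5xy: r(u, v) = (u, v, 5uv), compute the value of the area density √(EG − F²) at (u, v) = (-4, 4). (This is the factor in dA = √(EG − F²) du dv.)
√(EG − F²)|_{(-4, 4)} = 3*sqrt(89)

E = 25*v^2 + 1, F = 25*u*v, G = 25*u^2 + 1, so EG − F² = 25*u^2 + 25*v^2 + 1. Taking the positive square root: √(EG − F²) = sqrt(25*u^2 + 25*v^2 + 1). At (u, v) = (-4, 4): 3*sqrt(89).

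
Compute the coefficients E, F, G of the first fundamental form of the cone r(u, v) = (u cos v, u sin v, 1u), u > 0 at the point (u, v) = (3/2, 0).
E = 2;  F = 0;  G = 9/4

Partials: r_u = (cos(v), sin(v), 1), r_v = (-u*sin(v), u*cos(v), 0). As functions of (u, v):
  E = r_u · r_u = 2,
  F = r_u · r_v = 0,
  G = r_v · r_v = u^2.
Evaluating at (u, v) = (3/2, 0): E = 2, F = 0, G = 9/4.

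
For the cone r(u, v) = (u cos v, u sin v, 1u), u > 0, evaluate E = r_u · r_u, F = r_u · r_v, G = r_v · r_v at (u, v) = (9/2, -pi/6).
E = 2;  F = 0;  G = 81/4

Partials: r_u = (cos(v), sin(v), 1), r_v = (-u*sin(v), u*cos(v), 0). As functions of (u, v):
  E = r_u · r_u = 2,
  F = r_u · r_v = 0,
  G = r_v · r_v = u^2.
Evaluating at (u, v) = (9/2, -pi/6): E = 2, F = 0, G = 81/4.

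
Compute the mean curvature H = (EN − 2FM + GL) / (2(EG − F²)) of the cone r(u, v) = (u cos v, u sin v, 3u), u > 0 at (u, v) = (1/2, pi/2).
H = 3*sqrt(10)/10

With E = 10, F = 0, G = u^2, L = 0, M = 0, N = 3*sqrt(10)*u^2/(10*Abs(u)), assemble
  H = (EN − 2FM + GL) / (2(EG − F²)) = 3*sqrt(10)/(20*Abs(u)).
At (u, v) = (1/2, pi/2): H = 3*sqrt(10)/10.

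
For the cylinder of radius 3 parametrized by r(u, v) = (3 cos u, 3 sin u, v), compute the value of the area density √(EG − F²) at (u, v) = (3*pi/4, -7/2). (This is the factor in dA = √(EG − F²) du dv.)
√(EG − F²)|_{(3*pi/4, -7/2)} = 3

E = 9, F = 0, G = 1, so EG − F² = 9. Taking the positive square root: √(EG − F²) = 3. At (u, v) = (3*pi/4, -7/2): 3.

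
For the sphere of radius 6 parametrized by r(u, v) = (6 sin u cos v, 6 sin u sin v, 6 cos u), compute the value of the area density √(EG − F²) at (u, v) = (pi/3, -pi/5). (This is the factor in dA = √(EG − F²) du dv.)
√(EG − F²)|_{(pi/3, -pi/5)} = 18*sqrt(3)

E = 36, F = 0, G = 36*sin(u)^2, so EG − F² = 1296*sin(u)^2. Taking the positive square root: √(EG − F²) = 36*Abs(sin(u)). At (u, v) = (pi/3, -pi/5): 18*sqrt(3).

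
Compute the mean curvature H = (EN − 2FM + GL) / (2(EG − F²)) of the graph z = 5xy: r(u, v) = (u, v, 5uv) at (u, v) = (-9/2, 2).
H = 9000*sqrt(2429)/5900041

With E = 25*v^2 + 1, F = 25*u*v, G = 25*u^2 + 1, L = 0, M = 5/sqrt(25*u^2 + 25*v^2 + 1), N = 0, assemble
  H = (EN − 2FM + GL) / (2(EG − F²)) = -125*u*v/(25*u^2 + 25*v^2 + 1)^(3/2).
At (u, v) = (-9/2, 2): H = 9000*sqrt(2429)/5900041.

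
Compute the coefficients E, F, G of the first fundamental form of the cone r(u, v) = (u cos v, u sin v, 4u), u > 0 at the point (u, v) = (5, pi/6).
E = 17;  F = 0;  G = 25

Partials: r_u = (cos(v), sin(v), 4), r_v = (-u*sin(v), u*cos(v), 0). As functions of (u, v):
  E = r_u · r_u = 17,
  F = r_u · r_v = 0,
  G = r_v · r_v = u^2.
Evaluating at (u, v) = (5, pi/6): E = 17, F = 0, G = 25.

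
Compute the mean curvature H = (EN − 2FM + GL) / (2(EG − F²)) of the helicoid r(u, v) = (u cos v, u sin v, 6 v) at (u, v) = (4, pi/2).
H = 0

With E = 1, F = 0, G = u^2 + 36, L = 0, M = -6/sqrt(u^2 + 36), N = 0, assemble
  H = (EN − 2FM + GL) / (2(EG − F²)) = 0.
At (u, v) = (4, pi/2): H = 0.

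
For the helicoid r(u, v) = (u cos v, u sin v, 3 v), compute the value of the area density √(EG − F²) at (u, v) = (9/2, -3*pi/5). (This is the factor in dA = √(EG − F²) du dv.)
√(EG − F²)|_{(9/2, -3*pi/5)} = 3*sqrt(13)/2

E = 1, F = 0, G = u^2 + 9, so EG − F² = u^2 + 9. Taking the positive square root: √(EG − F²) = sqrt(u^2 + 9). At (u, v) = (9/2, -3*pi/5): 3*sqrt(13)/2.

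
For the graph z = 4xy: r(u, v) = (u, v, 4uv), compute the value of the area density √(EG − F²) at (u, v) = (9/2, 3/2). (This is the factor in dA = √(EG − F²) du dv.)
√(EG − F²)|_{(9/2, 3/2)} = 19

E = 16*v^2 + 1, F = 16*u*v, G = 16*u^2 + 1, so EG − F² = 16*u^2 + 16*v^2 + 1. Taking the positive square root: √(EG − F²) = sqrt(16*u^2 + 16*v^2 + 1). At (u, v) = (9/2, 3/2): 19.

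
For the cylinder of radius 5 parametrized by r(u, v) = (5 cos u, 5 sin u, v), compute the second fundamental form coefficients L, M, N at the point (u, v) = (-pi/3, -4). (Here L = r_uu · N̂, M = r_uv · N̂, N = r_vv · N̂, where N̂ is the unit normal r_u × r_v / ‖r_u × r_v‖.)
L = -5;  M = 0;  N = 0

Compute the unit normal N̂(u, v) = (cos(u), sin(u), 0), and the second partials r_uu, r_uv, r_vv. Take dot products:
  L(u, v) = r_uu · N̂ = -5,
  M(u, v) = r_uv · N̂ = 0,
  N(u, v) = r_vv · N̂ = 0.
Evaluating at (u, v) = (-pi/3, -4):
  L = -5, M = 0, N = 0.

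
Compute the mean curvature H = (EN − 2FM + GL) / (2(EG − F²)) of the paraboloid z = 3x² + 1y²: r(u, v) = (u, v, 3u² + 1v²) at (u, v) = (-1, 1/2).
H = 43*sqrt(38)/1444

With E = 36*u^2 + 1, F = 12*u*v, G = 4*v^2 + 1, L = 6/sqrt(36*u^2 + 4*v^2 + 1), M = 0, N = 2/sqrt(36*u^2 + 4*v^2 + 1), assemble
  H = (EN − 2FM + GL) / (2(EG − F²)) = 4*(9*u^2 + 3*v^2 + 1)/(36*u^2 + 4*v^2 + 1)^(3/2).
At (u, v) = (-1, 1/2): H = 43*sqrt(38)/1444.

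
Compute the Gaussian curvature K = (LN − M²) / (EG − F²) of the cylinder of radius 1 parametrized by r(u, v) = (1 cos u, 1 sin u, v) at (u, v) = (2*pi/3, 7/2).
K = 0

Coefficients of the first fundamental form: E = 1, F = 0, G = 1.
Coefficients of the second fundamental form: L = -1, M = 0, N = 0.
Assemble K = (LN − M²)/(EG − F²) = 0. At (u, v) = (2*pi/3, 7/2): K = 0.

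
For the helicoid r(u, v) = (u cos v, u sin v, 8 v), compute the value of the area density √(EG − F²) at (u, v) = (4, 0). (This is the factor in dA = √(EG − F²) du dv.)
√(EG − F²)|_{(4, 0)} = 4*sqrt(5)

E = 1, F = 0, G = u^2 + 64, so EG − F² = u^2 + 64. Taking the positive square root: √(EG − F²) = sqrt(u^2 + 64). At (u, v) = (4, 0): 4*sqrt(5).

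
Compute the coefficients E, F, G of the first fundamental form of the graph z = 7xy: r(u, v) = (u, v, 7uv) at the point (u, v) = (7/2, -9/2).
E = 3973/4;  F = -3087/4;  G = 2405/4

Partials: r_u = (1, 0, 7*v), r_v = (0, 1, 7*u). As functions of (u, v):
  E = r_u · r_u = 49*v^2 + 1,
  F = r_u · r_v = 49*u*v,
  G = r_v · r_v = 49*u^2 + 1.
Evaluating at (u, v) = (7/2, -9/2): E = 3973/4, F = -3087/4, G = 2405/4.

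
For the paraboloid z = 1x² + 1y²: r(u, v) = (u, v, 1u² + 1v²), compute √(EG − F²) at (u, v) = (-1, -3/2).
√(EG − F²)|_{(-1, -3/2)} = sqrt(14)

E = 4*u^2 + 1, F = 4*u*v, G = 4*v^2 + 1; EG − F² = 4*u^2 + 4*v^2 + 1; √(EG − F²) = sqrt(4*u^2 + 4*v^2 + 1). At the given point: sqrt(14).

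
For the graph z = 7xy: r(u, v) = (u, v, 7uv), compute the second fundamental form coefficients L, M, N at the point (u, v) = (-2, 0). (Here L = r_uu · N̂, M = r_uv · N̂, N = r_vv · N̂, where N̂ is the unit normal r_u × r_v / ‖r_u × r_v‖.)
L = 0;  M = 7*sqrt(197)/197;  N = 0

Compute the unit normal N̂(u, v) = (-7*v/sqrt(49*u^2 + 49*v^2 + 1), -7*u/sqrt(49*u^2 + 49*v^2 + 1), 1/sqrt(49*u^2 + 49*v^2 + 1)), and the second partials r_uu, r_uv, r_vv. Take dot products:
  L(u, v) = r_uu · N̂ = 0,
  M(u, v) = r_uv · N̂ = 7/sqrt(49*u^2 + 49*v^2 + 1),
  N(u, v) = r_vv · N̂ = 0.
Evaluating at (u, v) = (-2, 0):
  L = 0, M = 7*sqrt(197)/197, N = 0.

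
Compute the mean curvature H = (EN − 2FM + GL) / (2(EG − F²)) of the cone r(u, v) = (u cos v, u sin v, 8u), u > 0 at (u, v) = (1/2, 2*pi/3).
H = 8*sqrt(65)/65

With E = 65, F = 0, G = u^2, L = 0, M = 0, N = 8*sqrt(65)*u^2/(65*Abs(u)), assemble
  H = (EN − 2FM + GL) / (2(EG − F²)) = 4*sqrt(65)/(65*Abs(u)).
At (u, v) = (1/2, 2*pi/3): H = 8*sqrt(65)/65.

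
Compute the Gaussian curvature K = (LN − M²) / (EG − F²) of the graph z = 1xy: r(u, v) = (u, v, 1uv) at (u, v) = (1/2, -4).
K = -16/4761

Coefficients of the first fundamental form: E = v^2 + 1, F = u*v, G = u^2 + 1.
Coefficients of the second fundamental form: L = 0, M = 1/sqrt(u^2 + v^2 + 1), N = 0.
Assemble K = (LN − M²)/(EG − F²) = 1/((u^2*v^2 - (u^2 + 1)*(v^2 + 1))*(u^2 + v^2 + 1)). At (u, v) = (1/2, -4): K = -16/4761.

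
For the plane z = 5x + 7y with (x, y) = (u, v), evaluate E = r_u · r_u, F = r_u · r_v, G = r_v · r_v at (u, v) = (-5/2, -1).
E = 26;  F = 35;  G = 50

Partials: r_u = (1, 0, 5), r_v = (0, 1, 7). As functions of (u, v):
  E = r_u · r_u = 26,
  F = r_u · r_v = 35,
  G = r_v · r_v = 50.
Evaluating at (u, v) = (-5/2, -1): E = 26, F = 35, G = 50.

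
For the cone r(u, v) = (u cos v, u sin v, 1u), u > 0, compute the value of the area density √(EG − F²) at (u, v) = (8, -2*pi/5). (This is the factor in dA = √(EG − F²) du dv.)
√(EG − F²)|_{(8, -2*pi/5)} = 8*sqrt(2)

E = 2, F = 0, G = u^2, so EG − F² = 2*u^2. Taking the positive square root: √(EG − F²) = sqrt(2)*Abs(u). At (u, v) = (8, -2*pi/5): 8*sqrt(2).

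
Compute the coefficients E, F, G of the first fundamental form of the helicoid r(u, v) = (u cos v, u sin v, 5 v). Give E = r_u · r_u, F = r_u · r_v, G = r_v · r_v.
E = 1;  F = 0;  G = u^2 + 25

Compute partials: r_u = (cos(v), sin(v), 0), r_v = (-u*sin(v), u*cos(v), 5). Then
  E = r_u · r_u = 1,
  F = r_u · r_v = 0,
  G = r_v · r_v = u^2 + 25.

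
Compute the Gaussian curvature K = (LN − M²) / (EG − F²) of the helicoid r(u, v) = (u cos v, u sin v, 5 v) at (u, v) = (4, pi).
K = -25/1681

Coefficients of the first fundamental form: E = 1, F = 0, G = u^2 + 25.
Coefficients of the second fundamental form: L = 0, M = -5/sqrt(u^2 + 25), N = 0.
Assemble K = (LN − M²)/(EG − F²) = -25/(u^2 + 25)^2. At (u, v) = (4, pi): K = -25/1681.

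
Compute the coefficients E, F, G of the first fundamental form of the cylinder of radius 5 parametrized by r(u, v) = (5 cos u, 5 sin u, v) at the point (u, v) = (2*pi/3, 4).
E = 25;  F = 0;  G = 1

Partials: r_u = (-5*sin(u), 5*cos(u), 0), r_v = (0, 0, 1). As functions of (u, v):
  E = r_u · r_u = 25,
  F = r_u · r_v = 0,
  G = r_v · r_v = 1.
Evaluating at (u, v) = (2*pi/3, 4): E = 25, F = 0, G = 1.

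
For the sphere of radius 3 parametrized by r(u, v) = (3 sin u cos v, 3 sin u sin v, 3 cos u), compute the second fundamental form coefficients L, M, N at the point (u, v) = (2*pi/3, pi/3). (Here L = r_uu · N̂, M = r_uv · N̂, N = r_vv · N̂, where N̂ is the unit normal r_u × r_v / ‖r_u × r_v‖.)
L = -3;  M = 0;  N = -9/4

Compute the unit normal N̂(u, v) = (sin(u)^2*cos(v)/Abs(sin(u)), sin(u)^2*sin(v)/Abs(sin(u)), sin(2*u)/(2*Abs(sin(u)))), and the second partials r_uu, r_uv, r_vv. Take dot products:
  L(u, v) = r_uu · N̂ = -3*sin(u)/Abs(sin(u)),
  M(u, v) = r_uv · N̂ = 0,
  N(u, v) = r_vv · N̂ = -3*sin(u)^3/Abs(sin(u)).
Evaluating at (u, v) = (2*pi/3, pi/3):
  L = -3, M = 0, N = -9/4.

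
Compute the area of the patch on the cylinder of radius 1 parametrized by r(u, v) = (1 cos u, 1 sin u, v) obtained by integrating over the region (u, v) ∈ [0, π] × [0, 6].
Area = 6*pi

Area = ∫∫ √(EG − F²) du dv with √(EG − F²) = 1. Integrating over [0, π] × [0, 6] gives 6*pi.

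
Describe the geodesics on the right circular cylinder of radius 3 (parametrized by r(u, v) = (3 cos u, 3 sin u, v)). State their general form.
The cylinder is flat (K = 0) and locally isometric to the plane via the development (u, v) ↦ (3 u, v). Geodesics are the pre-images of straight lines: circles (v constant), vertical lines (u constant), and helices (v = c · u + d) for constants c, d.

A right cylinder has E = 3², F = 0, G = 1, so EG − F² = 3², and L = −3, M = N = 0, giving K = (LN − M²)/(EG − F²) = 0 everywhere. A flat surface is locally isometric to the Euclidean plane via the map (u, v) ↦ (3 u, v). Straight lines in the (x̃, ỹ) plane pull back to: (a) horizontal circles (v = const), (b) vertical generators (u = const), and (c) helices (3 u tan θ = v, i.e. v = c · u + d).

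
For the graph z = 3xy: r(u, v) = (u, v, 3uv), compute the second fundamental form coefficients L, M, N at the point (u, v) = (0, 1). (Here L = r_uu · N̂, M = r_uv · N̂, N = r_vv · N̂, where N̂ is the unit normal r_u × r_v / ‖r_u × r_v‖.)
L = 0;  M = 3*sqrt(10)/10;  N = 0

Compute the unit normal N̂(u, v) = (-3*v/sqrt(9*u^2 + 9*v^2 + 1), -3*u/sqrt(9*u^2 + 9*v^2 + 1), 1/sqrt(9*u^2 + 9*v^2 + 1)), and the second partials r_uu, r_uv, r_vv. Take dot products:
  L(u, v) = r_uu · N̂ = 0,
  M(u, v) = r_uv · N̂ = 3/sqrt(9*u^2 + 9*v^2 + 1),
  N(u, v) = r_vv · N̂ = 0.
Evaluating at (u, v) = (0, 1):
  L = 0, M = 3*sqrt(10)/10, N = 0.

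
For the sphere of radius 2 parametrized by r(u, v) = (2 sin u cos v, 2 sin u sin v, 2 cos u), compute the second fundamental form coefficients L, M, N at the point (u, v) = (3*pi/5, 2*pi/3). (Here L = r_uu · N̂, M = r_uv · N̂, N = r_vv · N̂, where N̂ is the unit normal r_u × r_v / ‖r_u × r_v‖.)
L = -2;  M = 0;  N = -5/4 - sqrt(5)/4

Compute the unit normal N̂(u, v) = (sin(u)^2*cos(v)/Abs(sin(u)), sin(u)^2*sin(v)/Abs(sin(u)), sin(2*u)/(2*Abs(sin(u)))), and the second partials r_uu, r_uv, r_vv. Take dot products:
  L(u, v) = r_uu · N̂ = -2*sin(u)/Abs(sin(u)),
  M(u, v) = r_uv · N̂ = 0,
  N(u, v) = r_vv · N̂ = -2*sin(u)^3/Abs(sin(u)).
Evaluating at (u, v) = (3*pi/5, 2*pi/3):
  L = -2, M = 0, N = -5/4 - sqrt(5)/4.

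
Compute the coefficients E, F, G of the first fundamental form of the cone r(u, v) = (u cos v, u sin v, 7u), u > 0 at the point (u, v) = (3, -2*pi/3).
E = 50;  F = 0;  G = 9

Partials: r_u = (cos(v), sin(v), 7), r_v = (-u*sin(v), u*cos(v), 0). As functions of (u, v):
  E = r_u · r_u = 50,
  F = r_u · r_v = 0,
  G = r_v · r_v = u^2.
Evaluating at (u, v) = (3, -2*pi/3): E = 50, F = 0, G = 9.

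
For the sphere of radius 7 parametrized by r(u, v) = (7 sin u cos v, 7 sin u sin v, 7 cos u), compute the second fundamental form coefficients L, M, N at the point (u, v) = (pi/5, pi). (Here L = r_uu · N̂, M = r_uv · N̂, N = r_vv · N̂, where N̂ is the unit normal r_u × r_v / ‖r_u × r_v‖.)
L = -7;  M = 0;  N = -35/8 + 7*sqrt(5)/8

Compute the unit normal N̂(u, v) = (sin(u)^2*cos(v)/Abs(sin(u)), sin(u)^2*sin(v)/Abs(sin(u)), sin(2*u)/(2*Abs(sin(u)))), and the second partials r_uu, r_uv, r_vv. Take dot products:
  L(u, v) = r_uu · N̂ = -7*sin(u)/Abs(sin(u)),
  M(u, v) = r_uv · N̂ = 0,
  N(u, v) = r_vv · N̂ = -7*sin(u)^3/Abs(sin(u)).
Evaluating at (u, v) = (pi/5, pi):
  L = -7, M = 0, N = -35/8 + 7*sqrt(5)/8.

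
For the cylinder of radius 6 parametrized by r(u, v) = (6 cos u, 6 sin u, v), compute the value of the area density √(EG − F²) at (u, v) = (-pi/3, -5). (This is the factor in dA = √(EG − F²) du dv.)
√(EG − F²)|_{(-pi/3, -5)} = 6

E = 36, F = 0, G = 1, so EG − F² = 36. Taking the positive square root: √(EG − F²) = 6. At (u, v) = (-pi/3, -5): 6.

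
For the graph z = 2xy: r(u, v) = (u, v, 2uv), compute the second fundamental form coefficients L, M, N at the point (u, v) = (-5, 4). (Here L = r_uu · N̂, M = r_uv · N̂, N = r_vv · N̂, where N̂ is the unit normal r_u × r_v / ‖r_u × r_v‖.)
L = 0;  M = 2*sqrt(165)/165;  N = 0

Compute the unit normal N̂(u, v) = (-2*v/sqrt(4*u^2 + 4*v^2 + 1), -2*u/sqrt(4*u^2 + 4*v^2 + 1), 1/sqrt(4*u^2 + 4*v^2 + 1)), and the second partials r_uu, r_uv, r_vv. Take dot products:
  L(u, v) = r_uu · N̂ = 0,
  M(u, v) = r_uv · N̂ = 2/sqrt(4*u^2 + 4*v^2 + 1),
  N(u, v) = r_vv · N̂ = 0.
Evaluating at (u, v) = (-5, 4):
  L = 0, M = 2*sqrt(165)/165, N = 0.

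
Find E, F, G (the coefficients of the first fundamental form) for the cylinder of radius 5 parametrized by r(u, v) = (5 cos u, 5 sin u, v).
E = 25;  F = 0;  G = 1

Compute partials: r_u = (-5*sin(u), 5*cos(u), 0), r_v = (0, 0, 1). Then
  E = r_u · r_u = 25,
  F = r_u · r_v = 0,
  G = r_v · r_v = 1.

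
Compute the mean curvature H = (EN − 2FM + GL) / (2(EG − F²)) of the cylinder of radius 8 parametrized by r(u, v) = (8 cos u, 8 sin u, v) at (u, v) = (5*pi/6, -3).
H = -1/16

With E = 64, F = 0, G = 1, L = -8, M = 0, N = 0, assemble
  H = (EN − 2FM + GL) / (2(EG − F²)) = -1/16.
At (u, v) = (5*pi/6, -3): H = -1/16.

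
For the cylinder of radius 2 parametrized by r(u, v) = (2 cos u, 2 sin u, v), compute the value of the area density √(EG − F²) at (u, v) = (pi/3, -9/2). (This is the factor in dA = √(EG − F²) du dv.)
√(EG − F²)|_{(pi/3, -9/2)} = 2

E = 4, F = 0, G = 1, so EG − F² = 4. Taking the positive square root: √(EG − F²) = 2. At (u, v) = (pi/3, -9/2): 2.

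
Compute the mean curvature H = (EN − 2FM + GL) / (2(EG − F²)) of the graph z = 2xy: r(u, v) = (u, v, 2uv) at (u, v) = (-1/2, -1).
H = -sqrt(6)/9

With E = 4*v^2 + 1, F = 4*u*v, G = 4*u^2 + 1, L = 0, M = 2/sqrt(4*u^2 + 4*v^2 + 1), N = 0, assemble
  H = (EN − 2FM + GL) / (2(EG − F²)) = -8*u*v/(4*u^2 + 4*v^2 + 1)^(3/2).
At (u, v) = (-1/2, -1): H = -sqrt(6)/9.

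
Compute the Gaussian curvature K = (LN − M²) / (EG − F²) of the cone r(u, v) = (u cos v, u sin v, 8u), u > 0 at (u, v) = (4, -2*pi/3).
K = 0

Coefficients of the first fundamental form: E = 65, F = 0, G = u^2.
Coefficients of the second fundamental form: L = 0, M = 0, N = 8*sqrt(65)*u^2/(65*Abs(u)).
Assemble K = (LN − M²)/(EG − F²) = 0. At (u, v) = (4, -2*pi/3): K = 0.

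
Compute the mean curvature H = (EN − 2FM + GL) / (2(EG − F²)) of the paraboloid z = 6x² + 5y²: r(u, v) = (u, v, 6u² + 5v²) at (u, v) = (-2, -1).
H = 3491*sqrt(677)/458329

With E = 144*u^2 + 1, F = 120*u*v, G = 100*v^2 + 1, L = 12/sqrt(144*u^2 + 100*v^2 + 1), M = 0, N = 10/sqrt(144*u^2 + 100*v^2 + 1), assemble
  H = (EN − 2FM + GL) / (2(EG − F²)) = (720*u^2 + 600*v^2 + 11)/(144*u^2 + 100*v^2 + 1)^(3/2).
At (u, v) = (-2, -1): H = 3491*sqrt(677)/458329.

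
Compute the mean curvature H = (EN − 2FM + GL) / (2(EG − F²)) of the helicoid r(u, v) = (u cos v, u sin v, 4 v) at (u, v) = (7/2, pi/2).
H = 0

With E = 1, F = 0, G = u^2 + 16, L = 0, M = -4/sqrt(u^2 + 16), N = 0, assemble
  H = (EN − 2FM + GL) / (2(EG − F²)) = 0.
At (u, v) = (7/2, pi/2): H = 0.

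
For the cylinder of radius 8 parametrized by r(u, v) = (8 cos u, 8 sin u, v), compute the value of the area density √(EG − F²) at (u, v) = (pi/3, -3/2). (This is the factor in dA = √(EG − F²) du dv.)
√(EG − F²)|_{(pi/3, -3/2)} = 8

E = 64, F = 0, G = 1, so EG − F² = 64. Taking the positive square root: √(EG − F²) = 8. At (u, v) = (pi/3, -3/2): 8.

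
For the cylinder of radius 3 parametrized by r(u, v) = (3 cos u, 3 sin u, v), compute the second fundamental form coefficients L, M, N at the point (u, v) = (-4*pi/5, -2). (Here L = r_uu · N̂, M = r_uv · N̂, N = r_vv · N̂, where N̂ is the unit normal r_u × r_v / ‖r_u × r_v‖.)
L = -3;  M = 0;  N = 0

Compute the unit normal N̂(u, v) = (cos(u), sin(u), 0), and the second partials r_uu, r_uv, r_vv. Take dot products:
  L(u, v) = r_uu · N̂ = -3,
  M(u, v) = r_uv · N̂ = 0,
  N(u, v) = r_vv · N̂ = 0.
Evaluating at (u, v) = (-4*pi/5, -2):
  L = -3, M = 0, N = 0.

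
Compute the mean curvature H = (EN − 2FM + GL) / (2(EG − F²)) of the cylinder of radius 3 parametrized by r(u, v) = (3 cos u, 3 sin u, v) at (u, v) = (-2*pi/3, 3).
H = -1/6

With E = 9, F = 0, G = 1, L = -3, M = 0, N = 0, assemble
  H = (EN − 2FM + GL) / (2(EG − F²)) = -1/6.
At (u, v) = (-2*pi/3, 3): H = -1/6.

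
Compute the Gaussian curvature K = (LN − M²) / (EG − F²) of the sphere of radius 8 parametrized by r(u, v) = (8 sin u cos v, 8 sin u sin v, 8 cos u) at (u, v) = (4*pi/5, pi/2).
K = 1/64

Coefficients of the first fundamental form: E = 64, F = 0, G = 64*sin(u)^2.
Coefficients of the second fundamental form: L = -8*sin(u)/Abs(sin(u)), M = 0, N = -8*sin(u)^3/Abs(sin(u)).
Assemble K = (LN − M²)/(EG − F²) = 1/64. At (u, v) = (4*pi/5, pi/2): K = 1/64.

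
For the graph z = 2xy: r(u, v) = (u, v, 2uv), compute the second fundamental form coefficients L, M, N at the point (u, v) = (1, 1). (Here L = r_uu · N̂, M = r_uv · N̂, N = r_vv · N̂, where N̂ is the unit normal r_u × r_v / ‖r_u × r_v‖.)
L = 0;  M = 2/3;  N = 0

Compute the unit normal N̂(u, v) = (-2*v/sqrt(4*u^2 + 4*v^2 + 1), -2*u/sqrt(4*u^2 + 4*v^2 + 1), 1/sqrt(4*u^2 + 4*v^2 + 1)), and the second partials r_uu, r_uv, r_vv. Take dot products:
  L(u, v) = r_uu · N̂ = 0,
  M(u, v) = r_uv · N̂ = 2/sqrt(4*u^2 + 4*v^2 + 1),
  N(u, v) = r_vv · N̂ = 0.
Evaluating at (u, v) = (1, 1):
  L = 0, M = 2/3, N = 0.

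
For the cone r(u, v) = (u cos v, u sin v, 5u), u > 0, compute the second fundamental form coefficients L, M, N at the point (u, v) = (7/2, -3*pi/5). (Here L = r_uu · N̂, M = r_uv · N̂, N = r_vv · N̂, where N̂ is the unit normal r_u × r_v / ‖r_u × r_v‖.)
L = 0;  M = 0;  N = 35*sqrt(26)/52

Compute the unit normal N̂(u, v) = (-5*sqrt(26)*u*cos(v)/(26*Abs(u)), -5*sqrt(26)*u*sin(v)/(26*Abs(u)), sqrt(26)*u/(26*Abs(u))), and the second partials r_uu, r_uv, r_vv. Take dot products:
  L(u, v) = r_uu · N̂ = 0,
  M(u, v) = r_uv · N̂ = 0,
  N(u, v) = r_vv · N̂ = 5*sqrt(26)*u^2/(26*Abs(u)).
Evaluating at (u, v) = (7/2, -3*pi/5):
  L = 0, M = 0, N = 35*sqrt(26)/52.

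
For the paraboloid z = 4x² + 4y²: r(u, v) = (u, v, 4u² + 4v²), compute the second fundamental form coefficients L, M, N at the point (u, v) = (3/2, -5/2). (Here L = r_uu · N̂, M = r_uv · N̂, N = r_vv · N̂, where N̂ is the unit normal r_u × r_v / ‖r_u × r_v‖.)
L = 8*sqrt(545)/545;  M = 0;  N = 8*sqrt(545)/545

Compute the unit normal N̂(u, v) = (-8*u/sqrt(64*u^2 + 64*v^2 + 1), -8*v/sqrt(64*u^2 + 64*v^2 + 1), 1/sqrt(64*u^2 + 64*v^2 + 1)), and the second partials r_uu, r_uv, r_vv. Take dot products:
  L(u, v) = r_uu · N̂ = 8/sqrt(64*u^2 + 64*v^2 + 1),
  M(u, v) = r_uv · N̂ = 0,
  N(u, v) = r_vv · N̂ = 8/sqrt(64*u^2 + 64*v^2 + 1).
Evaluating at (u, v) = (3/2, -5/2):
  L = 8*sqrt(545)/545, M = 0, N = 8*sqrt(545)/545.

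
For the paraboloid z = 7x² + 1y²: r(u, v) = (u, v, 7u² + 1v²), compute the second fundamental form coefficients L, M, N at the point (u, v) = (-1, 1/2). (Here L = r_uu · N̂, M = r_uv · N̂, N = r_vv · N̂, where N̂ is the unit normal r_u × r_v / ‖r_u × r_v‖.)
L = 7*sqrt(22)/33;  M = 0;  N = sqrt(22)/33

Compute the unit normal N̂(u, v) = (-14*u/sqrt(196*u^2 + 4*v^2 + 1), -2*v/sqrt(196*u^2 + 4*v^2 + 1), 1/sqrt(196*u^2 + 4*v^2 + 1)), and the second partials r_uu, r_uv, r_vv. Take dot products:
  L(u, v) = r_uu · N̂ = 14/sqrt(196*u^2 + 4*v^2 + 1),
  M(u, v) = r_uv · N̂ = 0,
  N(u, v) = r_vv · N̂ = 2/sqrt(196*u^2 + 4*v^2 + 1).
Evaluating at (u, v) = (-1, 1/2):
  L = 7*sqrt(22)/33, M = 0, N = sqrt(22)/33.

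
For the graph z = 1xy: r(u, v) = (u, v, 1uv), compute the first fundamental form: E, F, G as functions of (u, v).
E = v^2 + 1;  F = u*v;  G = u^2 + 1

Compute partials: r_u = (1, 0, v), r_v = (0, 1, u). Then
  E = r_u · r_u = v^2 + 1,
  F = r_u · r_v = u*v,
  G = r_v · r_v = u^2 + 1.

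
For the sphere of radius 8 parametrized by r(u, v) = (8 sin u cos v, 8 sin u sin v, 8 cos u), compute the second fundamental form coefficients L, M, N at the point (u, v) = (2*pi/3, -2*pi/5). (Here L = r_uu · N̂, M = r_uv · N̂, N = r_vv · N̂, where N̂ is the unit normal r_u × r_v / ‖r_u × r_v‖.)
L = -8;  M = 0;  N = -6

Compute the unit normal N̂(u, v) = (sin(u)^2*cos(v)/Abs(sin(u)), sin(u)^2*sin(v)/Abs(sin(u)), sin(2*u)/(2*Abs(sin(u)))), and the second partials r_uu, r_uv, r_vv. Take dot products:
  L(u, v) = r_uu · N̂ = -8*sin(u)/Abs(sin(u)),
  M(u, v) = r_uv · N̂ = 0,
  N(u, v) = r_vv · N̂ = -8*sin(u)^3/Abs(sin(u)).
Evaluating at (u, v) = (2*pi/3, -2*pi/5):
  L = -8, M = 0, N = -6.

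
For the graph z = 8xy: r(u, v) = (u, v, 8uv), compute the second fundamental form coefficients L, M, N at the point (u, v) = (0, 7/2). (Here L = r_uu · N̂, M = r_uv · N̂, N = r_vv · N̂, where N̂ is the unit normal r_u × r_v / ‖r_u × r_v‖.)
L = 0;  M = 8*sqrt(785)/785;  N = 0

Compute the unit normal N̂(u, v) = (-8*v/sqrt(64*u^2 + 64*v^2 + 1), -8*u/sqrt(64*u^2 + 64*v^2 + 1), 1/sqrt(64*u^2 + 64*v^2 + 1)), and the second partials r_uu, r_uv, r_vv. Take dot products:
  L(u, v) = r_uu · N̂ = 0,
  M(u, v) = r_uv · N̂ = 8/sqrt(64*u^2 + 64*v^2 + 1),
  N(u, v) = r_vv · N̂ = 0.
Evaluating at (u, v) = (0, 7/2):
  L = 0, M = 8*sqrt(785)/785, N = 0.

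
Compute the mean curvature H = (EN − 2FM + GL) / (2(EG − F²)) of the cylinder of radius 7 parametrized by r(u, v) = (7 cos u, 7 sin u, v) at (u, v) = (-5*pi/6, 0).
H = -1/14

With E = 49, F = 0, G = 1, L = -7, M = 0, N = 0, assemble
  H = (EN − 2FM + GL) / (2(EG − F²)) = -1/14.
At (u, v) = (-5*pi/6, 0): H = -1/14.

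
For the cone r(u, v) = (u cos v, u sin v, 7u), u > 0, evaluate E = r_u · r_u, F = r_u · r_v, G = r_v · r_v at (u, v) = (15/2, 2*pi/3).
E = 50;  F = 0;  G = 225/4

Partials: r_u = (cos(v), sin(v), 7), r_v = (-u*sin(v), u*cos(v), 0). As functions of (u, v):
  E = r_u · r_u = 50,
  F = r_u · r_v = 0,
  G = r_v · r_v = u^2.
Evaluating at (u, v) = (15/2, 2*pi/3): E = 50, F = 0, G = 225/4.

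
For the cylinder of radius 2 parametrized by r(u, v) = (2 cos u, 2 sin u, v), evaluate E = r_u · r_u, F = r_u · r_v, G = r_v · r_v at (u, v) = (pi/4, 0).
E = 4;  F = 0;  G = 1

Partials: r_u = (-2*sin(u), 2*cos(u), 0), r_v = (0, 0, 1). As functions of (u, v):
  E = r_u · r_u = 4,
  F = r_u · r_v = 0,
  G = r_v · r_v = 1.
Evaluating at (u, v) = (pi/4, 0): E = 4, F = 0, G = 1.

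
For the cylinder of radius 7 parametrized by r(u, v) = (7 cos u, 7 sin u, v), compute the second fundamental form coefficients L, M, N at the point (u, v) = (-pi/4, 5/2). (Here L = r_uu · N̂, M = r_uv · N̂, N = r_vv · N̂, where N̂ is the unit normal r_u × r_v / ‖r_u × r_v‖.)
L = -7;  M = 0;  N = 0

Compute the unit normal N̂(u, v) = (cos(u), sin(u), 0), and the second partials r_uu, r_uv, r_vv. Take dot products:
  L(u, v) = r_uu · N̂ = -7,
  M(u, v) = r_uv · N̂ = 0,
  N(u, v) = r_vv · N̂ = 0.
Evaluating at (u, v) = (-pi/4, 5/2):
  L = -7, M = 0, N = 0.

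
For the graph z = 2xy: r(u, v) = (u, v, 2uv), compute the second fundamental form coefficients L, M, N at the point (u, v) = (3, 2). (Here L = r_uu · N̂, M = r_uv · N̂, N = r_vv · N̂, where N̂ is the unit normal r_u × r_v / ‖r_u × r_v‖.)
L = 0;  M = 2*sqrt(53)/53;  N = 0

Compute the unit normal N̂(u, v) = (-2*v/sqrt(4*u^2 + 4*v^2 + 1), -2*u/sqrt(4*u^2 + 4*v^2 + 1), 1/sqrt(4*u^2 + 4*v^2 + 1)), and the second partials r_uu, r_uv, r_vv. Take dot products:
  L(u, v) = r_uu · N̂ = 0,
  M(u, v) = r_uv · N̂ = 2/sqrt(4*u^2 + 4*v^2 + 1),
  N(u, v) = r_vv · N̂ = 0.
Evaluating at (u, v) = (3, 2):
  L = 0, M = 2*sqrt(53)/53, N = 0.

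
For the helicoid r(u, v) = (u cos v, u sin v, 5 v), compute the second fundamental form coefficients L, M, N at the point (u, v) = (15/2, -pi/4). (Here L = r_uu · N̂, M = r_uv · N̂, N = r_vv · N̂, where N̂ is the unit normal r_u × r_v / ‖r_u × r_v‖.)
L = 0;  M = -2*sqrt(13)/13;  N = 0

Compute the unit normal N̂(u, v) = (5*sin(v)/sqrt(u^2 + 25), -5*cos(v)/sqrt(u^2 + 25), u/sqrt(u^2 + 25)), and the second partials r_uu, r_uv, r_vv. Take dot products:
  L(u, v) = r_uu · N̂ = 0,
  M(u, v) = r_uv · N̂ = -5/sqrt(u^2 + 25),
  N(u, v) = r_vv · N̂ = 0.
Evaluating at (u, v) = (15/2, -pi/4):
  L = 0, M = -2*sqrt(13)/13, N = 0.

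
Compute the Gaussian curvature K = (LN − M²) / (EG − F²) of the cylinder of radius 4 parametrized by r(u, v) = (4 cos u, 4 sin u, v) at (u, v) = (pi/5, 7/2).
K = 0

Coefficients of the first fundamental form: E = 16, F = 0, G = 1.
Coefficients of the second fundamental form: L = -4, M = 0, N = 0.
Assemble K = (LN − M²)/(EG − F²) = 0. At (u, v) = (pi/5, 7/2): K = 0.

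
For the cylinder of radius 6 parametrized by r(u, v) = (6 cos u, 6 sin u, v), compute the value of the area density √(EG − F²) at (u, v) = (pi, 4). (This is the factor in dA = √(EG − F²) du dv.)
√(EG − F²)|_{(pi, 4)} = 6

E = 36, F = 0, G = 1, so EG − F² = 36. Taking the positive square root: √(EG − F²) = 6. At (u, v) = (pi, 4): 6.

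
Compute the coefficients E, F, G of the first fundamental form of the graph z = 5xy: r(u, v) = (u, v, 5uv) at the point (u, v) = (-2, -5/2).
E = 629/4;  F = 125;  G = 101

Partials: r_u = (1, 0, 5*v), r_v = (0, 1, 5*u). As functions of (u, v):
  E = r_u · r_u = 25*v^2 + 1,
  F = r_u · r_v = 25*u*v,
  G = r_v · r_v = 25*u^2 + 1.
Evaluating at (u, v) = (-2, -5/2): E = 629/4, F = 125, G = 101.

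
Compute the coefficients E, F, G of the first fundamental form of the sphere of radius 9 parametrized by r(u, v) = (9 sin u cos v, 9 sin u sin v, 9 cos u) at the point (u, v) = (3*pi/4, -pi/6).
E = 81;  F = 0;  G = 81/2

Partials: r_u = (9*cos(u)*cos(v), 9*sin(v)*cos(u), -9*sin(u)), r_v = (-9*sin(u)*sin(v), 9*sin(u)*cos(v), 0). As functions of (u, v):
  E = r_u · r_u = 81,
  F = r_u · r_v = 0,
  G = r_v · r_v = 81*sin(u)^2.
Evaluating at (u, v) = (3*pi/4, -pi/6): E = 81, F = 0, G = 81/2.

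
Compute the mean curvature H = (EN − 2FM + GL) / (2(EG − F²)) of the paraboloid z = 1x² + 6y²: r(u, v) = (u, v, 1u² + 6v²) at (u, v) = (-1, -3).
H = 1327*sqrt(1301)/1692601

With E = 4*u^2 + 1, F = 24*u*v, G = 144*v^2 + 1, L = 2/sqrt(4*u^2 + 144*v^2 + 1), M = 0, N = 12/sqrt(4*u^2 + 144*v^2 + 1), assemble
  H = (EN − 2FM + GL) / (2(EG − F²)) = (24*u^2 + 144*v^2 + 7)/(4*u^2 + 144*v^2 + 1)^(3/2).
At (u, v) = (-1, -3): H = 1327*sqrt(1301)/1692601.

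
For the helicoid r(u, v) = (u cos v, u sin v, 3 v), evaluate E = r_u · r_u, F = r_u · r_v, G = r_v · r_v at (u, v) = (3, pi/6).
E = 1;  F = 0;  G = 18

Partials: r_u = (cos(v), sin(v), 0), r_v = (-u*sin(v), u*cos(v), 3). As functions of (u, v):
  E = r_u · r_u = 1,
  F = r_u · r_v = 0,
  G = r_v · r_v = u^2 + 9.
Evaluating at (u, v) = (3, pi/6): E = 1, F = 0, G = 18.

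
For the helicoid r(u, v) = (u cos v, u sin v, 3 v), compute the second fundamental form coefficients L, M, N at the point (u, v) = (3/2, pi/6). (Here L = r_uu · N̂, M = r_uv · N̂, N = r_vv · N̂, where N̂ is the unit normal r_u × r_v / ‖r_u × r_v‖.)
L = 0;  M = -2*sqrt(5)/5;  N = 0

Compute the unit normal N̂(u, v) = (3*sin(v)/sqrt(u^2 + 9), -3*cos(v)/sqrt(u^2 + 9), u/sqrt(u^2 + 9)), and the second partials r_uu, r_uv, r_vv. Take dot products:
  L(u, v) = r_uu · N̂ = 0,
  M(u, v) = r_uv · N̂ = -3/sqrt(u^2 + 9),
  N(u, v) = r_vv · N̂ = 0.
Evaluating at (u, v) = (3/2, pi/6):
  L = 0, M = -2*sqrt(5)/5, N = 0.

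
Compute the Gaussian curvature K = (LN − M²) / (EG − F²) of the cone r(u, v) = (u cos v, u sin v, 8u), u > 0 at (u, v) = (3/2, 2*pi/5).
K = 0

Coefficients of the first fundamental form: E = 65, F = 0, G = u^2.
Coefficients of the second fundamental form: L = 0, M = 0, N = 8*sqrt(65)*u^2/(65*Abs(u)).
Assemble K = (LN − M²)/(EG − F²) = 0. At (u, v) = (3/2, 2*pi/5): K = 0.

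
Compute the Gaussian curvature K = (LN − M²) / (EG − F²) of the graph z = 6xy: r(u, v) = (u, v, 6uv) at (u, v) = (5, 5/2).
K = -9/316969

Coefficients of the first fundamental form: E = 36*v^2 + 1, F = 36*u*v, G = 36*u^2 + 1.
Coefficients of the second fundamental form: L = 0, M = 6/sqrt(36*u^2 + 36*v^2 + 1), N = 0.
Assemble K = (LN − M²)/(EG − F²) = -36/(1296*u^4 + 2592*u^2*v^2 + 72*u^2 + 1296*v^4 + 72*v^2 + 1). At (u, v) = (5, 5/2): K = -9/316969.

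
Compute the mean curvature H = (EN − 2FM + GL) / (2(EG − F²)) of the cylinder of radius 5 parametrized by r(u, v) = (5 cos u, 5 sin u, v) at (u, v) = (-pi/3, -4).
H = -1/10

With E = 25, F = 0, G = 1, L = -5, M = 0, N = 0, assemble
  H = (EN − 2FM + GL) / (2(EG − F²)) = -1/10.
At (u, v) = (-pi/3, -4): H = -1/10.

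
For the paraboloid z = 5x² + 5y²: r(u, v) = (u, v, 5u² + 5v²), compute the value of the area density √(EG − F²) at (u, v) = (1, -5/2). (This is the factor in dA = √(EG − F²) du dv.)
√(EG − F²)|_{(1, -5/2)} = 11*sqrt(6)

E = 100*u^2 + 1, F = 100*u*v, G = 100*v^2 + 1, so EG − F² = 100*u^2 + 100*v^2 + 1. Taking the positive square root: √(EG − F²) = sqrt(100*u^2 + 100*v^2 + 1). At (u, v) = (1, -5/2): 11*sqrt(6).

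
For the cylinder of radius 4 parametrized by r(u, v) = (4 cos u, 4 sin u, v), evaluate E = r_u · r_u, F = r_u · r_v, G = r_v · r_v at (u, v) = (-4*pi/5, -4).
E = 16;  F = 0;  G = 1

Partials: r_u = (-4*sin(u), 4*cos(u), 0), r_v = (0, 0, 1). As functions of (u, v):
  E = r_u · r_u = 16,
  F = r_u · r_v = 0,
  G = r_v · r_v = 1.
Evaluating at (u, v) = (-4*pi/5, -4): E = 16, F = 0, G = 1.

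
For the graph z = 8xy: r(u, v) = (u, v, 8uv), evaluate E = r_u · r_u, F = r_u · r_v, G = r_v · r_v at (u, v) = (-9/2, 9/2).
E = 1297;  F = -1296;  G = 1297

Partials: r_u = (1, 0, 8*v), r_v = (0, 1, 8*u). As functions of (u, v):
  E = r_u · r_u = 64*v^2 + 1,
  F = r_u · r_v = 64*u*v,
  G = r_v · r_v = 64*u^2 + 1.
Evaluating at (u, v) = (-9/2, 9/2): E = 1297, F = -1296, G = 1297.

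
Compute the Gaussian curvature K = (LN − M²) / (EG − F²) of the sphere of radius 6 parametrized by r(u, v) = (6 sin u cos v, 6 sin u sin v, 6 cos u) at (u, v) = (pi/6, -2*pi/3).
K = 1/36

Coefficients of the first fundamental form: E = 36, F = 0, G = 36*sin(u)^2.
Coefficients of the second fundamental form: L = -6*sin(u)/Abs(sin(u)), M = 0, N = -6*sin(u)^3/Abs(sin(u)).
Assemble K = (LN − M²)/(EG − F²) = 1/36. At (u, v) = (pi/6, -2*pi/3): K = 1/36.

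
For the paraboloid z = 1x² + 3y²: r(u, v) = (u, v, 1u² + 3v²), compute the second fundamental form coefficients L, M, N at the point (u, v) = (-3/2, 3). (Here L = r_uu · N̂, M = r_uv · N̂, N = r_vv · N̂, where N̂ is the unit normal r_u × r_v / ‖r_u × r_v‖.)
L = sqrt(334)/167;  M = 0;  N = 3*sqrt(334)/167

Compute the unit normal N̂(u, v) = (-2*u/sqrt(4*u^2 + 36*v^2 + 1), -6*v/sqrt(4*u^2 + 36*v^2 + 1), 1/sqrt(4*u^2 + 36*v^2 + 1)), and the second partials r_uu, r_uv, r_vv. Take dot products:
  L(u, v) = r_uu · N̂ = 2/sqrt(4*u^2 + 36*v^2 + 1),
  M(u, v) = r_uv · N̂ = 0,
  N(u, v) = r_vv · N̂ = 6/sqrt(4*u^2 + 36*v^2 + 1).
Evaluating at (u, v) = (-3/2, 3):
  L = sqrt(334)/167, M = 0, N = 3*sqrt(334)/167.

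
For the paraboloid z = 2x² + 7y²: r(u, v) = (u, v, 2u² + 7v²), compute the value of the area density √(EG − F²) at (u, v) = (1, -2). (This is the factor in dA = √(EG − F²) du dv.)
√(EG − F²)|_{(1, -2)} = 3*sqrt(89)

E = 16*u^2 + 1, F = 56*u*v, G = 196*v^2 + 1, so EG − F² = 16*u^2 + 196*v^2 + 1. Taking the positive square root: √(EG − F²) = sqrt(16*u^2 + 196*v^2 + 1). At (u, v) = (1, -2): 3*sqrt(89).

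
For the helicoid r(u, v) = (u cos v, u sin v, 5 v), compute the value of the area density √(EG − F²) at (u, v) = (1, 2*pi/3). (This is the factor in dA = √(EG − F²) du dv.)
√(EG − F²)|_{(1, 2*pi/3)} = sqrt(26)

E = 1, F = 0, G = u^2 + 25, so EG − F² = u^2 + 25. Taking the positive square root: √(EG − F²) = sqrt(u^2 + 25). At (u, v) = (1, 2*pi/3): sqrt(26).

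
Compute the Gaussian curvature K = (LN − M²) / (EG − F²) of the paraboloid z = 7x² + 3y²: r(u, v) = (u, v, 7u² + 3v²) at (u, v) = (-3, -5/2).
K = 21/990025

Coefficients of the first fundamental form: E = 196*u^2 + 1, F = 84*u*v, G = 36*v^2 + 1.
Coefficients of the second fundamental form: L = 14/sqrt(196*u^2 + 36*v^2 + 1), M = 0, N = 6/sqrt(196*u^2 + 36*v^2 + 1).
Assemble K = (LN − M²)/(EG − F²) = 84/(38416*u^4 + 14112*u^2*v^2 + 392*u^2 + 1296*v^4 + 72*v^2 + 1). At (u, v) = (-3, -5/2): K = 21/990025.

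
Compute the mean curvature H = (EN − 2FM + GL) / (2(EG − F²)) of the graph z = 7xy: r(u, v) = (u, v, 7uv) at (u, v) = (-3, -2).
H = -1029*sqrt(638)/203522

With E = 49*v^2 + 1, F = 49*u*v, G = 49*u^2 + 1, L = 0, M = 7/sqrt(49*u^2 + 49*v^2 + 1), N = 0, assemble
  H = (EN − 2FM + GL) / (2(EG − F²)) = -343*u*v/(49*u^2 + 49*v^2 + 1)^(3/2).
At (u, v) = (-3, -2): H = -1029*sqrt(638)/203522.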